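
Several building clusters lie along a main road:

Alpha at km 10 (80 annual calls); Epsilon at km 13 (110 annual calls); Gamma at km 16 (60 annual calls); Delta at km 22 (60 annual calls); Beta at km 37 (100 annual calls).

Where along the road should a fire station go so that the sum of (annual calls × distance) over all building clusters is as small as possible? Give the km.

x = 16

For a sum of weighted absolute distances on a line, the optimum is the weighted median (not the mean). Total weight W = 410; half-weight = 205.
Sort by position and accumulate weight:
  km 10 (Alpha, w=80) → cum 80
  km 13 (Epsilon, w=110) → cum 190
  km 16 (Gamma, w=60) → cum 250  ≥ 205 → median here
  km 22 (Delta, w=60) → cum 310
  km 37 (Beta, w=100) → cum 410
Optimal location: km 16.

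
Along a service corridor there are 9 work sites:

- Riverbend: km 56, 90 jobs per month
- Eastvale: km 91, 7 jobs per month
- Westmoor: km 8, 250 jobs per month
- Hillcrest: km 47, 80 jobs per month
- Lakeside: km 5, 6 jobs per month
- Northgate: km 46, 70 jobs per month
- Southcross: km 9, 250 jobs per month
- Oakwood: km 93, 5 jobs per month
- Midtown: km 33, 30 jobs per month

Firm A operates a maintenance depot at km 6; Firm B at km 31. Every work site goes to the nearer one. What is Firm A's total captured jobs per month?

The indifferent point is the midpoint (6+31)/2 = 18.5; work sites left of it (closer to Firm A at 6) go to Firm A, those right go to Firm B.
  Lakeside at 5 (w=6) → Firm A
  Westmoor at 8 (w=250) → Firm A
  Southcross at 9 (w=250) → Firm A
  Midtown at 33 (w=30) → Firm B
  Northgate at 46 (w=70) → Firm B
  Hillcrest at 47 (w=80) → Firm B
  Riverbend at 56 (w=90) → Firm B
  Eastvale at 91 (w=7) → Firm B
  Oakwood at 93 (w=5) → Firm B
Firm A captures 506; Firm B captures 282.

506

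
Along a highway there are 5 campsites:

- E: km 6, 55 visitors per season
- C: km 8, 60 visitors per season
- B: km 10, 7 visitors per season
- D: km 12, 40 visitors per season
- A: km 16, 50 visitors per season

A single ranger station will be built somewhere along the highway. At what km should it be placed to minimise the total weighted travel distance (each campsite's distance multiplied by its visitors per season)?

For a sum of weighted absolute distances on a line, the optimum is the weighted median (not the mean). Total weight W = 212; half-weight = 106.
Sort by position and accumulate weight:
  km 6 (E, w=55) → cum 55
  km 8 (C, w=60) → cum 115  ≥ 106 → median here
  km 10 (B, w=7) → cum 122
  km 12 (D, w=40) → cum 162
  km 16 (A, w=50) → cum 212
Optimal location: km 8.

x = 8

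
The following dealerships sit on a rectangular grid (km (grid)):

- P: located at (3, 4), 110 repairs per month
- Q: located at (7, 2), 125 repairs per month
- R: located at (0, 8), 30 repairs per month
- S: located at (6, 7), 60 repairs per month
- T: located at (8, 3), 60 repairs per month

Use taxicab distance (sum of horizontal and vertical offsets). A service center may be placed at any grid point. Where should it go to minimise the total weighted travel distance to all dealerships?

(6, 4)

Manhattan distance separates: Σwᵢ(|x−xᵢ|+|y−yᵢ|) = Σwᵢ|x−xᵢ| + Σwᵢ|y−yᵢ|, so x and y are optimised independently as 1-D weighted medians.
Total weight W = 385; half = 192.5.
x-coordinate, sorted with cumulative weight:
  x=0 (R, w=30) cum 30
  x=3 (P, w=110) cum 140
  x=6 (S, w=60) cum 200  ← median
  x=7 (Q, w=125) cum 325
  x=8 (T, w=60) cum 385
⇒ x* = 6
y-coordinate, sorted with cumulative weight:
  y=2 (Q, w=125) cum 125
  y=3 (T, w=60) cum 185
  y=4 (P, w=110) cum 295  ← median
  y=7 (S, w=60) cum 355
  y=8 (R, w=30) cum 385
⇒ y* = 4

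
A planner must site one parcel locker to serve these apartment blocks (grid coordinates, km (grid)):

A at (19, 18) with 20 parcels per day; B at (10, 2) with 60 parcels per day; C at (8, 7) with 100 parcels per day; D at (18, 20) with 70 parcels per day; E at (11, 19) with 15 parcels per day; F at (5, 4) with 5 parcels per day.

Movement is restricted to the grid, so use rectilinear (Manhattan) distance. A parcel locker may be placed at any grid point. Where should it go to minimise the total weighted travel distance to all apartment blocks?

Manhattan distance separates: Σwᵢ(|x−xᵢ|+|y−yᵢ|) = Σwᵢ|x−xᵢ| + Σwᵢ|y−yᵢ|, so x and y are optimised independently as 1-D weighted medians.
Total weight W = 270; half = 135.
x-coordinate, sorted with cumulative weight:
  x=5 (F, w=5) cum 5
  x=8 (C, w=100) cum 105
  x=10 (B, w=60) cum 165  ← median
  x=11 (E, w=15) cum 180
  x=18 (D, w=70) cum 250
  x=19 (A, w=20) cum 270
⇒ x* = 10
y-coordinate, sorted with cumulative weight:
  y=2 (B, w=60) cum 60
  y=4 (F, w=5) cum 65
  y=7 (C, w=100) cum 165  ← median
  y=18 (A, w=20) cum 185
  y=19 (E, w=15) cum 200
  y=20 (D, w=70) cum 270
⇒ y* = 7

(10, 7)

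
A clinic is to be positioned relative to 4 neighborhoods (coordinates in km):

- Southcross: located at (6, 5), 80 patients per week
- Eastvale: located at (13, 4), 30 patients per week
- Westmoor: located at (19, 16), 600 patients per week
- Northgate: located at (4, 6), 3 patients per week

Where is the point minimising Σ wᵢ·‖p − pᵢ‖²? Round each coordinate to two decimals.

(17.23, 14.22)

The minimiser of Σwᵢ‖p−pᵢ‖² is the weighted centroid p* = (Σwᵢpᵢ)/(Σwᵢ).
Σwᵢ = 713.
Σwᵢxᵢ = 80·6 + 30·13 + 600·19 + 3·4 = 12282.
Σwᵢyᵢ = 80·5 + 30·4 + 600·16 + 3·6 = 10138.
x* = 12282/713 = 17.23, y* = 10138/713 = 14.22.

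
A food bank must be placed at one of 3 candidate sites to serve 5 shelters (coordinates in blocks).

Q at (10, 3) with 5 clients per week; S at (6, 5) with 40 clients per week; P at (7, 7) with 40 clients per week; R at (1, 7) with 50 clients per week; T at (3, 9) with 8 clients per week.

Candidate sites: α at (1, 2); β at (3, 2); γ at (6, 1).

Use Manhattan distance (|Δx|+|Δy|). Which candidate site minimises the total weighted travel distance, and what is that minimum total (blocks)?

Total weighted distance at each candidate:
  α (1, 2): total = 1132
  β (3, 2): total = 1046
  γ (6, 1): total = 1108
Minimum is at β with total 1046 blocks.

β, total 1046 blocks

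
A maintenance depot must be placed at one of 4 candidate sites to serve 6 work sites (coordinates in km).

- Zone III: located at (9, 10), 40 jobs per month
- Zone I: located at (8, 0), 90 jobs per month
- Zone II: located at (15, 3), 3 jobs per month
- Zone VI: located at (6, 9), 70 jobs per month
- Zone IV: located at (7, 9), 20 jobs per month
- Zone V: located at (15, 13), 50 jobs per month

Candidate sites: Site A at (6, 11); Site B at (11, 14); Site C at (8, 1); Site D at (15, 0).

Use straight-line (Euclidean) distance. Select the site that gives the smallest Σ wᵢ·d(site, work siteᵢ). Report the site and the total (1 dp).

Total weighted distance at each candidate:
  Site A (6, 11): total = 1814.5
  Site B (11, 14): total = 2331.8
  Site C (8, 1): total = 1907.2
  Site D (15, 0): total = 2887.3
Minimum is at Site A with total 1814.5 km.

Site A, total 1814.5 km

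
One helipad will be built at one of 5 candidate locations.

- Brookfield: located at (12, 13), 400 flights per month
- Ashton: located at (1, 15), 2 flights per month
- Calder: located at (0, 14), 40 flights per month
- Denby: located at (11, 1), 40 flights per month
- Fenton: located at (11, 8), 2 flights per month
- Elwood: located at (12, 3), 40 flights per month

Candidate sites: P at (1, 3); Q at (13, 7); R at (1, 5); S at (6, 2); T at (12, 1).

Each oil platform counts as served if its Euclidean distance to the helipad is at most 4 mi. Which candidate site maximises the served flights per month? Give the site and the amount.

T, covering 80

Coverage radius r = 4 mi; a point is covered iff (Δx)²+(Δy)² ≤ 4² = 16.
  P (1, 3): covers {none} → 0
  Q (13, 7): covers {Fenton} → 2
  R (1, 5): covers {none} → 0
  S (6, 2): covers {none} → 0
  T (12, 1): covers {Denby, Elwood} → 80
Maximum coverage at T: 80 flights per month.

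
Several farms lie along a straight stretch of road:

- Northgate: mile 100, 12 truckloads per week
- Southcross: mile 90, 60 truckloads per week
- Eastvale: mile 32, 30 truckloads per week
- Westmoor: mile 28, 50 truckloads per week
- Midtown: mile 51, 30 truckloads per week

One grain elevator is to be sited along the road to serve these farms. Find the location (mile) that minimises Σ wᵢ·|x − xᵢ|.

For a sum of weighted absolute distances on a line, the optimum is the weighted median (not the mean). Total weight W = 182; half-weight = 91.
Sort by position and accumulate weight:
  mile 28 (Westmoor, w=50) → cum 50
  mile 32 (Eastvale, w=30) → cum 80
  mile 51 (Midtown, w=30) → cum 110  ≥ 91 → median here
  mile 90 (Southcross, w=60) → cum 170
  mile 100 (Northgate, w=12) → cum 182
Optimal location: mile 51.

x = 51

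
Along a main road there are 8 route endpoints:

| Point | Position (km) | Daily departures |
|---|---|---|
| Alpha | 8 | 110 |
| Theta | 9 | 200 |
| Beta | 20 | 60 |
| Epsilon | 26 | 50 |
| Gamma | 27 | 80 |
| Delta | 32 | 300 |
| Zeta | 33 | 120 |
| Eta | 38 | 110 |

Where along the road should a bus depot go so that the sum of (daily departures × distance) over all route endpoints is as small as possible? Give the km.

x = 32

For a sum of weighted absolute distances on a line, the optimum is the weighted median (not the mean). Total weight W = 1030; half-weight = 515.
Sort by position and accumulate weight:
  km 8 (Alpha, w=110) → cum 110
  km 9 (Theta, w=200) → cum 310
  km 20 (Beta, w=60) → cum 370
  km 26 (Epsilon, w=50) → cum 420
  km 27 (Gamma, w=80) → cum 500
  km 32 (Delta, w=300) → cum 800  ≥ 515 → median here
  km 33 (Zeta, w=120) → cum 920
  km 38 (Eta, w=110) → cum 1030
Optimal location: km 32.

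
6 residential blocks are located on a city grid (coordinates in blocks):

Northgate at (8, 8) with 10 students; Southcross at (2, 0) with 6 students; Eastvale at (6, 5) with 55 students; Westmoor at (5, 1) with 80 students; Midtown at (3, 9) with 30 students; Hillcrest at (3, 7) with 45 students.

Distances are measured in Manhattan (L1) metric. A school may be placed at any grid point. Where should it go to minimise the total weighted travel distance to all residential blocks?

Manhattan distance separates: Σwᵢ(|x−xᵢ|+|y−yᵢ|) = Σwᵢ|x−xᵢ| + Σwᵢ|y−yᵢ|, so x and y are optimised independently as 1-D weighted medians.
Total weight W = 226; half = 113.
x-coordinate, sorted with cumulative weight:
  x=2 (Southcross, w=6) cum 6
  x=3 (Midtown, w=30) cum 36
  x=3 (Hillcrest, w=45) cum 81
  x=5 (Westmoor, w=80) cum 161  ← median
  x=6 (Eastvale, w=55) cum 216
  x=8 (Northgate, w=10) cum 226
⇒ x* = 5
y-coordinate, sorted with cumulative weight:
  y=0 (Southcross, w=6) cum 6
  y=1 (Westmoor, w=80) cum 86
  y=5 (Eastvale, w=55) cum 141  ← median
  y=7 (Hillcrest, w=45) cum 186
  y=8 (Northgate, w=10) cum 196
  y=9 (Midtown, w=30) cum 226
⇒ y* = 5

(5, 5)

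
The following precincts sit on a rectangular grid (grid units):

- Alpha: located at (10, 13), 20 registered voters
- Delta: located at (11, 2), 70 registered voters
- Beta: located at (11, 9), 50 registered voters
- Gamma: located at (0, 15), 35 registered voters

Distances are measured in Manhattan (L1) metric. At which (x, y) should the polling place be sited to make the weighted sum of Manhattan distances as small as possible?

(11, 9)

Manhattan distance separates: Σwᵢ(|x−xᵢ|+|y−yᵢ|) = Σwᵢ|x−xᵢ| + Σwᵢ|y−yᵢ|, so x and y are optimised independently as 1-D weighted medians.
Total weight W = 175; half = 87.5.
x-coordinate, sorted with cumulative weight:
  x=0 (Gamma, w=35) cum 35
  x=10 (Alpha, w=20) cum 55
  x=11 (Delta, w=70) cum 125  ← median
  x=11 (Beta, w=50) cum 175
⇒ x* = 11
y-coordinate, sorted with cumulative weight:
  y=2 (Delta, w=70) cum 70
  y=9 (Beta, w=50) cum 120  ← median
  y=13 (Alpha, w=20) cum 140
  y=15 (Gamma, w=35) cum 175
⇒ y* = 9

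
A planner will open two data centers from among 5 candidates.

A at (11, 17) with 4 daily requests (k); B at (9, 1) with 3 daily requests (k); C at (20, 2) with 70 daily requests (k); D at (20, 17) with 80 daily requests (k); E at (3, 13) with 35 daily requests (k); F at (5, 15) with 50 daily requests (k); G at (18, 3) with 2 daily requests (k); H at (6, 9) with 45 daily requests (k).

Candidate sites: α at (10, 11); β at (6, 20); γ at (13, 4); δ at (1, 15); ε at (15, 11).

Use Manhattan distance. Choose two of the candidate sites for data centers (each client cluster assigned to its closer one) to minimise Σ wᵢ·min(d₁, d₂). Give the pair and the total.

Evaluate every pair (each demand assigned to the nearer of the two):
  {δ, ε}: total = 2805
  {α, ε}: total = 2978
  {α, γ}: total = 3006
  {β, ε}: total = 3107
  {γ, δ}: total = 3146
  {β, γ}: total = 3200
  {γ, ε}: total = 3268
  {α, δ}: total = 3313
  {α, β}: total = 3588
  {β, δ}: total = 4591
Best pair: {δ, ε} with total 2805.

{δ, ε}, total 2805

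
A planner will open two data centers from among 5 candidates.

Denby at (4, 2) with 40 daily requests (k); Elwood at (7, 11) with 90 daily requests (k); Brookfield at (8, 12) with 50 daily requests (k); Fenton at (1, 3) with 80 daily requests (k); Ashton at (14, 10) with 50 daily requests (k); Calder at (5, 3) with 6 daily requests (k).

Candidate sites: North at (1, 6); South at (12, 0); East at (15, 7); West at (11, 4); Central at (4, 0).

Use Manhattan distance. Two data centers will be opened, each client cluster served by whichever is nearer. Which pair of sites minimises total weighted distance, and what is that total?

Evaluate every pair (each demand assigned to the nearer of the two):
  {North, East}: total = 2352
  {East, Central}: total = 2464
  {North, West}: total = 2552
  {West, Central}: total = 2574
  {North, South}: total = 2802
  {North, Central}: total = 2834
  {East, West}: total = 3022
  {South, Central}: total = 3244
  {South, West}: total = 3272
  {South, East}: total = 3460
Best pair: {North, East} with total 2352.

{North, East}, total 2352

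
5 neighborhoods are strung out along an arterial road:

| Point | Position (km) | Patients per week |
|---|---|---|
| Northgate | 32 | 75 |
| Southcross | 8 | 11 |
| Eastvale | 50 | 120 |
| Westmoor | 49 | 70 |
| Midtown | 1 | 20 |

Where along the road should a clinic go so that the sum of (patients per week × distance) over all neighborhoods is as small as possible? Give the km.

For a sum of weighted absolute distances on a line, the optimum is the weighted median (not the mean). Total weight W = 296; half-weight = 148.
Sort by position and accumulate weight:
  km 1 (Midtown, w=20) → cum 20
  km 8 (Southcross, w=11) → cum 31
  km 32 (Northgate, w=75) → cum 106
  km 49 (Westmoor, w=70) → cum 176  ≥ 148 → median here
  km 50 (Eastvale, w=120) → cum 296
Optimal location: km 49.

x = 49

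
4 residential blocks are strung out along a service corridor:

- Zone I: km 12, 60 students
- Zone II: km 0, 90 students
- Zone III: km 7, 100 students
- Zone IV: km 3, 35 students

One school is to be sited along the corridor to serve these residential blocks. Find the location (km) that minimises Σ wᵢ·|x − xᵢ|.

For a sum of weighted absolute distances on a line, the optimum is the weighted median (not the mean). Total weight W = 285; half-weight = 142.5.
Sort by position and accumulate weight:
  km 0 (Zone II, w=90) → cum 90
  km 3 (Zone IV, w=35) → cum 125
  km 7 (Zone III, w=100) → cum 225  ≥ 142.5 → median here
  km 12 (Zone I, w=60) → cum 285
Optimal location: km 7.

x = 7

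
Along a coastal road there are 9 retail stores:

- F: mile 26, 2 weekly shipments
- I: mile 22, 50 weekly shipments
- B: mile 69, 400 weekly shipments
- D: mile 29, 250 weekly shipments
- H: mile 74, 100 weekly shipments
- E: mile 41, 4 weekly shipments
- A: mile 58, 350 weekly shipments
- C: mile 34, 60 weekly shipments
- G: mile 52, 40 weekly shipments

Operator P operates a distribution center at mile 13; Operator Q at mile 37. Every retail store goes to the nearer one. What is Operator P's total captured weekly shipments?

50

The indifferent point is the midpoint (13+37)/2 = 25; retail stores left of it (closer to Operator P at 13) go to Operator P, those right go to Operator Q.
  I at 22 (w=50) → Operator P
  F at 26 (w=2) → Operator Q
  D at 29 (w=250) → Operator Q
  C at 34 (w=60) → Operator Q
  E at 41 (w=4) → Operator Q
  G at 52 (w=40) → Operator Q
  A at 58 (w=350) → Operator Q
  B at 69 (w=400) → Operator Q
  H at 74 (w=100) → Operator Q
Operator P captures 50; Operator Q captures 1206.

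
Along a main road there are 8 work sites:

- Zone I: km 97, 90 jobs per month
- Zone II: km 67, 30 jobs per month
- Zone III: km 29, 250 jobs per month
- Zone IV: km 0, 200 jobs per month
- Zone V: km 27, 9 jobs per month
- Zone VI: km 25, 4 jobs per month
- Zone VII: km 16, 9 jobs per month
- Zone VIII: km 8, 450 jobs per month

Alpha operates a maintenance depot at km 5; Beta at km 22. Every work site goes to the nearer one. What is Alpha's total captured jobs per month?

650

The indifferent point is the midpoint (5+22)/2 = 13.5; work sites left of it (closer to Alpha at 5) go to Alpha, those right go to Beta.
  Zone IV at 0 (w=200) → Alpha
  Zone VIII at 8 (w=450) → Alpha
  Zone VII at 16 (w=9) → Beta
  Zone VI at 25 (w=4) → Beta
  Zone V at 27 (w=9) → Beta
  Zone III at 29 (w=250) → Beta
  Zone II at 67 (w=30) → Beta
  Zone I at 97 (w=90) → Beta
Alpha captures 650; Beta captures 392.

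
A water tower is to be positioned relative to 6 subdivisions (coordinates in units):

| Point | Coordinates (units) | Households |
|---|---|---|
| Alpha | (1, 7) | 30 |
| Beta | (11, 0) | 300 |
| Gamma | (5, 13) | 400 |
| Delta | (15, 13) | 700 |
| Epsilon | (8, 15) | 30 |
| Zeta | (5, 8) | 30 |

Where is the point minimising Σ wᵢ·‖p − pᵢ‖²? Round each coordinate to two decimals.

(10.89, 10.20)

The minimiser of Σwᵢ‖p−pᵢ‖² is the weighted centroid p* = (Σwᵢpᵢ)/(Σwᵢ).
Σwᵢ = 1490.
Σwᵢxᵢ = 30·1 + 300·11 + 400·5 + 700·15 + 30·8 + 30·5 = 16220.
Σwᵢyᵢ = 30·7 + 300·0 + 400·13 + 700·13 + 30·15 + 30·8 = 15200.
x* = 16220/1490 = 10.89, y* = 15200/1490 = 10.20.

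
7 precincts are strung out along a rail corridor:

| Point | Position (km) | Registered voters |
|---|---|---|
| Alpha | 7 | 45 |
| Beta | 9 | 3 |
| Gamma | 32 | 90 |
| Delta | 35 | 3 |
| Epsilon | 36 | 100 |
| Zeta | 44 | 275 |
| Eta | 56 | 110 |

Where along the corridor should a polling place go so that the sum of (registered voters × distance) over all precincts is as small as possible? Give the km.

For a sum of weighted absolute distances on a line, the optimum is the weighted median (not the mean). Total weight W = 626; half-weight = 313.
Sort by position and accumulate weight:
  km 7 (Alpha, w=45) → cum 45
  km 9 (Beta, w=3) → cum 48
  km 32 (Gamma, w=90) → cum 138
  km 35 (Delta, w=3) → cum 141
  km 36 (Epsilon, w=100) → cum 241
  km 44 (Zeta, w=275) → cum 516  ≥ 313 → median here
  km 56 (Eta, w=110) → cum 626
Optimal location: km 44.

x = 44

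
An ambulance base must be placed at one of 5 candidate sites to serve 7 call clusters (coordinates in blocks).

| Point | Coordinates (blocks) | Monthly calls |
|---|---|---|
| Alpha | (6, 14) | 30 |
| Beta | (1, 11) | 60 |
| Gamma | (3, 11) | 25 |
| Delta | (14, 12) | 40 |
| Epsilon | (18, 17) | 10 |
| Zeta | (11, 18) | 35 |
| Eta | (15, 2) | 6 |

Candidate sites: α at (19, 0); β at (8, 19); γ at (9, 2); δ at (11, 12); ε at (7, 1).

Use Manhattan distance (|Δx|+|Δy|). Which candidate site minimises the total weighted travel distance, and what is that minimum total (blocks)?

δ, total 1629 blocks

Total weighted distance at each candidate:
  α (19, 0): total = 5031
  β (8, 19): total = 2359
  γ (9, 2): total = 3351
  δ (11, 12): total = 1629
  ε (7, 1): total = 3509
Minimum is at δ with total 1629 blocks.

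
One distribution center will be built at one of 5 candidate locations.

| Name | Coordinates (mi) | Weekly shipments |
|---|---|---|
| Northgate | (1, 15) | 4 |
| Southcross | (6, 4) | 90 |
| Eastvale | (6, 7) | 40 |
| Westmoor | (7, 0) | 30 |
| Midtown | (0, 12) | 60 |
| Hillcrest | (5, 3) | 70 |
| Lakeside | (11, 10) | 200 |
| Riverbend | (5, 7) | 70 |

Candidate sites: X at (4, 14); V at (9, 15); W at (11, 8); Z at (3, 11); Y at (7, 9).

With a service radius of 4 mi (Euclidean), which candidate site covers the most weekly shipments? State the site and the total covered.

W, covering 200

Coverage radius r = 4 mi; a point is covered iff (Δx)²+(Δy)² ≤ 4² = 16.
  X (4, 14): covers {Northgate} → 4
  V (9, 15): covers {none} → 0
  W (11, 8): covers {Lakeside} → 200
  Z (3, 11): covers {Midtown} → 60
  Y (7, 9): covers {Eastvale, Riverbend} → 110
Maximum coverage at W: 200 weekly shipments.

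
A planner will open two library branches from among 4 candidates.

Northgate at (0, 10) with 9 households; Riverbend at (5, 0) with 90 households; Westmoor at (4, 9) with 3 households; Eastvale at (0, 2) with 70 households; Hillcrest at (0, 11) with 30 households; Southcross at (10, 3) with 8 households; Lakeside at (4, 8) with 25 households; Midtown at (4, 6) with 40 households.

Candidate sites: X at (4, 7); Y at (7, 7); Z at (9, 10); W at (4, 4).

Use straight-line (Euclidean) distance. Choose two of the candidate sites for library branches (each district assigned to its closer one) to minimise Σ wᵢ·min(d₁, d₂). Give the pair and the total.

{X, W}, total 1018.5

Evaluate every pair (each demand assigned to the nearer of the two):
  {X, W}: total = 1018.5
  {Y, W}: total = 1200.8
  {Z, W}: total = 1234.6
  {X, Y}: total = 1410.3
  {X, Z}: total = 1426.9
  {Y, Z}: total = 1824.1
Best pair: {X, W} with total 1018.5.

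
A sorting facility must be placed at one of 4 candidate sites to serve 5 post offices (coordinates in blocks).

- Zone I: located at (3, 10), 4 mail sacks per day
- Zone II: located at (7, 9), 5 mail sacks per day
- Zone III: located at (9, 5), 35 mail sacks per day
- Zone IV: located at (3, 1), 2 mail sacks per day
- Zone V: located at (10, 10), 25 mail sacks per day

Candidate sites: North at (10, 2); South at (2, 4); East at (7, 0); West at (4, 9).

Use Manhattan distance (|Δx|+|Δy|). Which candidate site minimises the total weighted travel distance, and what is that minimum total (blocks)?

North, total 466 blocks

Total weighted distance at each candidate:
  North (10, 2): total = 466
  South (2, 4): total = 716
  East (7, 0): total = 681
  West (4, 9): total = 531
Minimum is at North with total 466 blocks.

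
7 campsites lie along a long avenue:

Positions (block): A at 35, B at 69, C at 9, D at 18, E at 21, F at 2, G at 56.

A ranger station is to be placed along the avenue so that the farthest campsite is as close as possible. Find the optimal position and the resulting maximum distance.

location 35.5, max distance 33.5

The 1-center on a line is the midpoint of the two extreme points: leftmost at 2, rightmost at 69.
Optimal location = (2 + 69)/2 = 35.5; maximum distance = (69 − 2)/2 = 33.5.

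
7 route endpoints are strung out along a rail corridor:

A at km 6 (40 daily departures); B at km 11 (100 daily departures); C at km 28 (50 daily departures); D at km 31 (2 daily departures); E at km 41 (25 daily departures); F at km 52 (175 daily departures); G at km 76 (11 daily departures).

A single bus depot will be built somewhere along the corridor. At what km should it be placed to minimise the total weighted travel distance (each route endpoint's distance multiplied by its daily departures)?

For a sum of weighted absolute distances on a line, the optimum is the weighted median (not the mean). Total weight W = 403; half-weight = 201.5.
Sort by position and accumulate weight:
  km 6 (A, w=40) → cum 40
  km 11 (B, w=100) → cum 140
  km 28 (C, w=50) → cum 190
  km 31 (D, w=2) → cum 192
  km 41 (E, w=25) → cum 217  ≥ 201.5 → median here
  km 52 (F, w=175) → cum 392
  km 76 (G, w=11) → cum 403
Optimal location: km 41.

x = 41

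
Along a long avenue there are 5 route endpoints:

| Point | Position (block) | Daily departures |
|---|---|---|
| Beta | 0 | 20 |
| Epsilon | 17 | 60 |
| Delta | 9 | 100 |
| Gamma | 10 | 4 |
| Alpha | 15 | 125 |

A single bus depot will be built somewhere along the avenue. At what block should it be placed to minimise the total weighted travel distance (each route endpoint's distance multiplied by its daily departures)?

For a sum of weighted absolute distances on a line, the optimum is the weighted median (not the mean). Total weight W = 309; half-weight = 154.5.
Sort by position and accumulate weight:
  block 0 (Beta, w=20) → cum 20
  block 9 (Delta, w=100) → cum 120
  block 10 (Gamma, w=4) → cum 124
  block 15 (Alpha, w=125) → cum 249  ≥ 154.5 → median here
  block 17 (Epsilon, w=60) → cum 309
Optimal location: block 15.

x = 15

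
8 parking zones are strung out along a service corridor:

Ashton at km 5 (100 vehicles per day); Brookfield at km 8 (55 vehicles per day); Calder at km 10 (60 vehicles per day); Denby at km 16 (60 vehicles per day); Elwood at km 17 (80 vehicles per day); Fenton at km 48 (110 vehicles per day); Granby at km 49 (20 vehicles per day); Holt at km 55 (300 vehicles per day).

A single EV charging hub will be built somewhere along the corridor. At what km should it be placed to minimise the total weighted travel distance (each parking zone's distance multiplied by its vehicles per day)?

x = 48

For a sum of weighted absolute distances on a line, the optimum is the weighted median (not the mean). Total weight W = 785; half-weight = 392.5.
Sort by position and accumulate weight:
  km 5 (Ashton, w=100) → cum 100
  km 8 (Brookfield, w=55) → cum 155
  km 10 (Calder, w=60) → cum 215
  km 16 (Denby, w=60) → cum 275
  km 17 (Elwood, w=80) → cum 355
  km 48 (Fenton, w=110) → cum 465  ≥ 392.5 → median here
  km 49 (Granby, w=20) → cum 485
  km 55 (Holt, w=300) → cum 785
Optimal location: km 48.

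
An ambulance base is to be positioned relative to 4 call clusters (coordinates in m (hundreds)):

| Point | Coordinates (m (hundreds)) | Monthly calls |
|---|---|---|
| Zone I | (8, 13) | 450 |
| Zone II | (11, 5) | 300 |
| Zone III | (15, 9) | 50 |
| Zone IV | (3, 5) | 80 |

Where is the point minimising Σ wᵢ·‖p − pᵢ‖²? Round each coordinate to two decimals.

(8.97, 9.32)

The minimiser of Σwᵢ‖p−pᵢ‖² is the weighted centroid p* = (Σwᵢpᵢ)/(Σwᵢ).
Σwᵢ = 880.
Σwᵢxᵢ = 450·8 + 300·11 + 50·15 + 80·3 = 7890.
Σwᵢyᵢ = 450·13 + 300·5 + 50·9 + 80·5 = 8200.
x* = 7890/880 = 8.97, y* = 8200/880 = 9.32.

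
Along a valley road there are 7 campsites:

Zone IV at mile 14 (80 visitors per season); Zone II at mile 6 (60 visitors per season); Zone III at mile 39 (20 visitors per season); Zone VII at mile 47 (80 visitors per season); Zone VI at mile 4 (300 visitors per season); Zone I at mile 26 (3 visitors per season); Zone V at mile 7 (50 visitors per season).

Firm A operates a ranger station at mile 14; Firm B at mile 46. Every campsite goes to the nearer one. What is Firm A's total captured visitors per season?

493

The indifferent point is the midpoint (14+46)/2 = 30; campsites left of it (closer to Firm A at 14) go to Firm A, those right go to Firm B.
  Zone VI at 4 (w=300) → Firm A
  Zone II at 6 (w=60) → Firm A
  Zone V at 7 (w=50) → Firm A
  Zone IV at 14 (w=80) → Firm A
  Zone I at 26 (w=3) → Firm A
  Zone III at 39 (w=20) → Firm B
  Zone VII at 47 (w=80) → Firm B
Firm A captures 493; Firm B captures 100.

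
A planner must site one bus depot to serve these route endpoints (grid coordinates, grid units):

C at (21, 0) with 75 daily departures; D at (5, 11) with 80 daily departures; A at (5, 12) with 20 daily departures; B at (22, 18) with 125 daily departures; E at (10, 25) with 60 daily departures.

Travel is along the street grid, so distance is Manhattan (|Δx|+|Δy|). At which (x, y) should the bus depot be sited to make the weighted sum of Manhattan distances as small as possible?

(21, 18)

Manhattan distance separates: Σwᵢ(|x−xᵢ|+|y−yᵢ|) = Σwᵢ|x−xᵢ| + Σwᵢ|y−yᵢ|, so x and y are optimised independently as 1-D weighted medians.
Total weight W = 360; half = 180.
x-coordinate, sorted with cumulative weight:
  x=5 (D, w=80) cum 80
  x=5 (A, w=20) cum 100
  x=10 (E, w=60) cum 160
  x=21 (C, w=75) cum 235  ← median
  x=22 (B, w=125) cum 360
⇒ x* = 21
y-coordinate, sorted with cumulative weight:
  y=0 (C, w=75) cum 75
  y=11 (D, w=80) cum 155
  y=12 (A, w=20) cum 175
  y=18 (B, w=125) cum 300  ← median
  y=25 (E, w=60) cum 360
⇒ y* = 18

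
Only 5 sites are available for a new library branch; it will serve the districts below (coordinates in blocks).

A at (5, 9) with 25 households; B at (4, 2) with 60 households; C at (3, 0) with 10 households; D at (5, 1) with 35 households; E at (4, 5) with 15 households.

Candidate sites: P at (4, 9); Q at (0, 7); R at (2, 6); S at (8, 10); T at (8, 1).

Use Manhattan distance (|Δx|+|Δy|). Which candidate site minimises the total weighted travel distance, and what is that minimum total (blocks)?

T, total 860 blocks

Total weighted distance at each candidate:
  P (4, 9): total = 920
  Q (0, 7): total = 1290
  R (2, 6): total = 905
  S (8, 10): total = 1525
  T (8, 1): total = 860
Minimum is at T with total 860 blocks.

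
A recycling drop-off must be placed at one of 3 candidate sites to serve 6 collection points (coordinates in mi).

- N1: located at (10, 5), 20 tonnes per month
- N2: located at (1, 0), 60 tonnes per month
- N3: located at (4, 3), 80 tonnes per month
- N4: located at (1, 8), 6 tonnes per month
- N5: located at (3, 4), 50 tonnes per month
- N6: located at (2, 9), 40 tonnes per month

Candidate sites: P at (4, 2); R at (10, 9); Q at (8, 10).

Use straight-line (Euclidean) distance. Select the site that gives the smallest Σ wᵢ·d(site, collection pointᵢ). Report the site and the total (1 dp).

Total weighted distance at each candidate:
  P (4, 2): total = 873.8
  R (10, 9): total = 2326.9
  Q (8, 10): total = 2162.6
Minimum is at P with total 873.8 mi.

P, total 873.8 mi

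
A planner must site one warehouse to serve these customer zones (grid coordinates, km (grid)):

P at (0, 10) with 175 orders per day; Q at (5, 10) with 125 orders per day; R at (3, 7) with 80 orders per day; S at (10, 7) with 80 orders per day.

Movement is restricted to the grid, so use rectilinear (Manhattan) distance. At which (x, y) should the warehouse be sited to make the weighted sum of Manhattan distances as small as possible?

(3, 10)

Manhattan distance separates: Σwᵢ(|x−xᵢ|+|y−yᵢ|) = Σwᵢ|x−xᵢ| + Σwᵢ|y−yᵢ|, so x and y are optimised independently as 1-D weighted medians.
Total weight W = 460; half = 230.
x-coordinate, sorted with cumulative weight:
  x=0 (P, w=175) cum 175
  x=3 (R, w=80) cum 255  ← median
  x=5 (Q, w=125) cum 380
  x=10 (S, w=80) cum 460
⇒ x* = 3
y-coordinate, sorted with cumulative weight:
  y=7 (R, w=80) cum 80
  y=7 (S, w=80) cum 160
  y=10 (P, w=175) cum 335  ← median
  y=10 (Q, w=125) cum 460
⇒ y* = 10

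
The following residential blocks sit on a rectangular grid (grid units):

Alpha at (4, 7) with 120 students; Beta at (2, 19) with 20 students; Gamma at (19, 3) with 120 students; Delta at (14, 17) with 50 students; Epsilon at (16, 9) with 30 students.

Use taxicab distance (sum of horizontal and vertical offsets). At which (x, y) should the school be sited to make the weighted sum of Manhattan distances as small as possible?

(14, 7)

Manhattan distance separates: Σwᵢ(|x−xᵢ|+|y−yᵢ|) = Σwᵢ|x−xᵢ| + Σwᵢ|y−yᵢ|, so x and y are optimised independently as 1-D weighted medians.
Total weight W = 340; half = 170.
x-coordinate, sorted with cumulative weight:
  x=2 (Beta, w=20) cum 20
  x=4 (Alpha, w=120) cum 140
  x=14 (Delta, w=50) cum 190  ← median
  x=16 (Epsilon, w=30) cum 220
  x=19 (Gamma, w=120) cum 340
⇒ x* = 14
y-coordinate, sorted with cumulative weight:
  y=3 (Gamma, w=120) cum 120
  y=7 (Alpha, w=120) cum 240  ← median
  y=9 (Epsilon, w=30) cum 270
  y=17 (Delta, w=50) cum 320
  y=19 (Beta, w=20) cum 340
⇒ y* = 7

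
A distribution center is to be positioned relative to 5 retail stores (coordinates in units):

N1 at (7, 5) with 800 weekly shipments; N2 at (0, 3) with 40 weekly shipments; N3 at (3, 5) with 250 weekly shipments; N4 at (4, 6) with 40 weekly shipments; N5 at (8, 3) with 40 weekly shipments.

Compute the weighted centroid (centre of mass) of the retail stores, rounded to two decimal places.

The minimiser of Σwᵢ‖p−pᵢ‖² is the weighted centroid p* = (Σwᵢpᵢ)/(Σwᵢ).
Σwᵢ = 1170.
Σwᵢxᵢ = 800·7 + 40·0 + 250·3 + 40·4 + 40·8 = 6830.
Σwᵢyᵢ = 800·5 + 40·3 + 250·5 + 40·6 + 40·3 = 5730.
x* = 6830/1170 = 5.84, y* = 5730/1170 = 4.90.

(5.84, 4.90)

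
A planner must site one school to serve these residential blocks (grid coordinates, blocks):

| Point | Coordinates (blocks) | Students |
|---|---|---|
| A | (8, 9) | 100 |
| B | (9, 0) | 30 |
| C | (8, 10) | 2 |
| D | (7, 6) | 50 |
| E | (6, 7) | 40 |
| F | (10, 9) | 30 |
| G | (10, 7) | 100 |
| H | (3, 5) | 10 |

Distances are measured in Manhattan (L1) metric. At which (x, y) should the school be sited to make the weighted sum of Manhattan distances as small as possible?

(8, 7)

Manhattan distance separates: Σwᵢ(|x−xᵢ|+|y−yᵢ|) = Σwᵢ|x−xᵢ| + Σwᵢ|y−yᵢ|, so x and y are optimised independently as 1-D weighted medians.
Total weight W = 362; half = 181.
x-coordinate, sorted with cumulative weight:
  x=3 (H, w=10) cum 10
  x=6 (E, w=40) cum 50
  x=7 (D, w=50) cum 100
  x=8 (A, w=100) cum 200  ← median
  x=8 (C, w=2) cum 202
  x=9 (B, w=30) cum 232
  x=10 (F, w=30) cum 262
  x=10 (G, w=100) cum 362
⇒ x* = 8
y-coordinate, sorted with cumulative weight:
  y=0 (B, w=30) cum 30
  y=5 (H, w=10) cum 40
  y=6 (D, w=50) cum 90
  y=7 (E, w=40) cum 130
  y=7 (G, w=100) cum 230  ← median
  y=9 (A, w=100) cum 330
  y=9 (F, w=30) cum 360
  y=10 (C, w=2) cum 362
⇒ y* = 7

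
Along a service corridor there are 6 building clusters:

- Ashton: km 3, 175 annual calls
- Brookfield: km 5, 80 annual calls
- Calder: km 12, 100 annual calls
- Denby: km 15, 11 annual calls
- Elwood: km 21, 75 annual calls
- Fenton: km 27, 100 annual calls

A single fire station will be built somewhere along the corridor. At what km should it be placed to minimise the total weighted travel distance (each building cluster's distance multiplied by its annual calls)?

For a sum of weighted absolute distances on a line, the optimum is the weighted median (not the mean). Total weight W = 541; half-weight = 270.5.
Sort by position and accumulate weight:
  km 3 (Ashton, w=175) → cum 175
  km 5 (Brookfield, w=80) → cum 255
  km 12 (Calder, w=100) → cum 355  ≥ 270.5 → median here
  km 15 (Denby, w=11) → cum 366
  km 21 (Elwood, w=75) → cum 441
  km 27 (Fenton, w=100) → cum 541
Optimal location: km 12.

x = 12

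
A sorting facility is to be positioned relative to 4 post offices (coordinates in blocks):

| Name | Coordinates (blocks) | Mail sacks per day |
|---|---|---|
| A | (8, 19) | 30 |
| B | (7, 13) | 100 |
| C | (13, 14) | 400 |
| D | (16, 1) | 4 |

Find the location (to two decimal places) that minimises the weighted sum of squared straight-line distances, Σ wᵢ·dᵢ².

(11.62, 14.00)

The minimiser of Σwᵢ‖p−pᵢ‖² is the weighted centroid p* = (Σwᵢpᵢ)/(Σwᵢ).
Σwᵢ = 534.
Σwᵢxᵢ = 30·8 + 100·7 + 400·13 + 4·16 = 6204.
Σwᵢyᵢ = 30·19 + 100·13 + 400·14 + 4·1 = 7474.
x* = 6204/534 = 11.62, y* = 7474/534 = 14.00.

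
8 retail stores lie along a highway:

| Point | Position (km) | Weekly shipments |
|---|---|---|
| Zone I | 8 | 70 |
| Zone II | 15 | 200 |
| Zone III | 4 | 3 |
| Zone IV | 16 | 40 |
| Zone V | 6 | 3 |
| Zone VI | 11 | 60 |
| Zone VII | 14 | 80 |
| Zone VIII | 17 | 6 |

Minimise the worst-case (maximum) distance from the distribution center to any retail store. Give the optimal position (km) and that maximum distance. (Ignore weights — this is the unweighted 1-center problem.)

The 1-center on a line is the midpoint of the two extreme points: leftmost at 4, rightmost at 17.
Optimal location = (4 + 17)/2 = 10.5; maximum distance = (17 − 4)/2 = 6.5.

location 10.5, max distance 6.5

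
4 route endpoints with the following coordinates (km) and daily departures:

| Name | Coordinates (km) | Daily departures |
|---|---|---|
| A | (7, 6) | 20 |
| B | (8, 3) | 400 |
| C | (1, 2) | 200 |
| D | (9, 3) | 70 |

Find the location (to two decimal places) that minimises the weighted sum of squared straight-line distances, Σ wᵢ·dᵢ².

The minimiser of Σwᵢ‖p−pᵢ‖² is the weighted centroid p* = (Σwᵢpᵢ)/(Σwᵢ).
Σwᵢ = 690.
Σwᵢxᵢ = 20·7 + 400·8 + 200·1 + 70·9 = 4170.
Σwᵢyᵢ = 20·6 + 400·3 + 200·2 + 70·3 = 1930.
x* = 4170/690 = 6.04, y* = 1930/690 = 2.80.

(6.04, 2.80)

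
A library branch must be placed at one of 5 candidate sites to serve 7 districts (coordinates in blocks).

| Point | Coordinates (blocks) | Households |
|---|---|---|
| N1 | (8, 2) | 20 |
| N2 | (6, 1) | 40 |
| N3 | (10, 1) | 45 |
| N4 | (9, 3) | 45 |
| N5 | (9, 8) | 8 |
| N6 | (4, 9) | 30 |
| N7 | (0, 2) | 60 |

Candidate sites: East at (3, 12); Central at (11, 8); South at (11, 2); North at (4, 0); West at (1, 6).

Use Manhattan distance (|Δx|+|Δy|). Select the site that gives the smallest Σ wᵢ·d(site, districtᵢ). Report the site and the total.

Total weighted distance at each candidate:
  East (3, 12): total = 3325
  Central (11, 8): total = 2611
  South (11, 2): total = 1669
  North (4, 0): total = 1649
  West (1, 6): total = 2305
Minimum is at North with total 1649 blocks.

North, total 1649 blocks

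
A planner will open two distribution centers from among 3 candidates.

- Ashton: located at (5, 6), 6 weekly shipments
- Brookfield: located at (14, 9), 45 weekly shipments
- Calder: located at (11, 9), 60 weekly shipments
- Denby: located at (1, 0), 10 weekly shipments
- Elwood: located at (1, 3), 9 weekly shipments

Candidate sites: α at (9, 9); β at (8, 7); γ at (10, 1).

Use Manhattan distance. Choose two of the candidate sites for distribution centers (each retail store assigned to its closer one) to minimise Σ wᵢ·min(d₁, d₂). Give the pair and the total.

Evaluate every pair (each demand assigned to the nearer of the two):
  {α, γ}: total = 586
  {α, β}: total = 608
  {β, γ}: total = 883
Best pair: {α, γ} with total 586.

{α, γ}, total 586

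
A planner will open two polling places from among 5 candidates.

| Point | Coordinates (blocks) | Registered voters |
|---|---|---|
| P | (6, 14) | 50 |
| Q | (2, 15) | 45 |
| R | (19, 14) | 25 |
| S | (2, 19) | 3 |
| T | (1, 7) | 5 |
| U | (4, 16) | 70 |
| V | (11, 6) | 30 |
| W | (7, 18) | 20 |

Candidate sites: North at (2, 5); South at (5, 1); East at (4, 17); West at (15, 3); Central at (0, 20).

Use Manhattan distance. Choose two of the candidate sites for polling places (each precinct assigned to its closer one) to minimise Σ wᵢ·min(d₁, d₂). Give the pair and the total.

Evaluate every pair (each demand assigned to the nearer of the two):
  {East, West}: total = 1242
  {North, East}: total = 1357
  {South, East}: total = 1422
  {East, Central}: total = 1644
  {West, Central}: total = 2319
  {North, Central}: total = 2604
  {South, Central}: total = 2669
  {North, West}: total = 3012
  {North, South}: total = 3377
  {South, West}: total = 3663
Best pair: {East, West} with total 1242.

{East, West}, total 1242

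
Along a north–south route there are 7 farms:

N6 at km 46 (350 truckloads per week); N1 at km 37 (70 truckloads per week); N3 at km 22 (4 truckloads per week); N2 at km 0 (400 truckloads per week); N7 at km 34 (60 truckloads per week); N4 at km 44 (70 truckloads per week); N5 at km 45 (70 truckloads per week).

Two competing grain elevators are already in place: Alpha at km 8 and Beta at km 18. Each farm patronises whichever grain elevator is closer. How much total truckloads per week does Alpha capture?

The indifferent point is the midpoint (8+18)/2 = 13; farms left of it (closer to Alpha at 8) go to Alpha, those right go to Beta.
  N2 at 0 (w=400) → Alpha
  N3 at 22 (w=4) → Beta
  N7 at 34 (w=60) → Beta
  N1 at 37 (w=70) → Beta
  N4 at 44 (w=70) → Beta
  N5 at 45 (w=70) → Beta
  N6 at 46 (w=350) → Beta
Alpha captures 400; Beta captures 624.

400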